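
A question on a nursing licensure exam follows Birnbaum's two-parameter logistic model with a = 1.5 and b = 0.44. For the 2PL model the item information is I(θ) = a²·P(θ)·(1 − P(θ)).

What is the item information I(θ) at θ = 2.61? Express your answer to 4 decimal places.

P = 1/(1+e^{-3.2550}) = 0.9629
P(1−P) = 0.9629 × 0.0371 = 0.0358
I = a² × P(1−P) = 1.5² × 0.0358 = 0.08048

0.0805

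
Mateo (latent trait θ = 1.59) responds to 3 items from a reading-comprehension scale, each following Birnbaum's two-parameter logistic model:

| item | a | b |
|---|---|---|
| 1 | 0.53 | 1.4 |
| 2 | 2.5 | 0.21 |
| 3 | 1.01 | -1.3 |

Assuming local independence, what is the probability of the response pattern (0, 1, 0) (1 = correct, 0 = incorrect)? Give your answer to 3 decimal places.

0.024

P(θ) = 1 / (1 + exp(−a(θ − b)))
P_1 = 1/(1+e^{-0.1007}) = 0.5252
P_2 = 1/(1+e^{-3.4500}) = 0.9692
P_3 = 1/(1+e^{-2.9189}) = 0.9488
L = (1−P_1) × P_2 × (1−P_3) = 0.4748 × 0.9692 × 0.0512 = 0.02358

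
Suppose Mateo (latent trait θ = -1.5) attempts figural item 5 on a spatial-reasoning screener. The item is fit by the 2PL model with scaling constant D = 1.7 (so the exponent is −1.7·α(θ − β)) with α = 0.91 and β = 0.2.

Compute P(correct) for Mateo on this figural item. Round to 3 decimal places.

P(θ) = 1 / (1 + exp(−D·α(θ − β)))
Exponent: 1.7 × 0.91 × (-1.5 − 0.2) = -2.6299
1/(1 + e^{2.6299}) = 0.0672
P = 0.0672

0.067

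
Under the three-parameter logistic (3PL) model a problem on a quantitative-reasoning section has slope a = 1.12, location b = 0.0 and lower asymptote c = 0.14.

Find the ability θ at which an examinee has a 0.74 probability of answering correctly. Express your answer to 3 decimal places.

0.747

P(θ) = c + (1 − c) · 1 / (1 + exp(−a(θ − b)))
Remove guessing floor: (0.74 − 0.14)/(1 − 0.14) = 0.6977
logit = ln(0.6977/0.3023) = 0.8362
θ = b + logit/(a) = 0.0 + 0.8362/1.1200 = 0.7467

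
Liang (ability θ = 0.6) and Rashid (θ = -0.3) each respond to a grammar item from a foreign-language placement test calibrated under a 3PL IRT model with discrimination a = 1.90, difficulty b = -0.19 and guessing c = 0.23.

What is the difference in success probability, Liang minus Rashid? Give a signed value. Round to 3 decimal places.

P(θ) = c + (1 − c) · 1 / (1 + exp(−a(θ − b)))
P(Liang) = 0.8596  [exponent 1.5010]
P(Rashid) = 0.5749  [exponent -0.2090]
Difference = 0.8596 − 0.5749 = 0.2847

0.285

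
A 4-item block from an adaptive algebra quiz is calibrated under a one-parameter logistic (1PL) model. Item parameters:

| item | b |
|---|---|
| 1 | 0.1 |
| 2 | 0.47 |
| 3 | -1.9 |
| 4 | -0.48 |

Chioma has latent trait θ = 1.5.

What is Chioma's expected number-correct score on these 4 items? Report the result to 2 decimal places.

P(θ) = 1 / (1 + exp(−(θ − b)))
P_1 = 1/(1+e^{-1.4000}) = 0.8022
P_2 = 1/(1+e^{-1.0300}) = 0.7369
P_3 = 1/(1+e^{-3.4000}) = 0.9677
P_4 = 1/(1+e^{-1.9800}) = 0.8787
E[score] = 0.8022 + 0.7369 + 0.9677 + 0.8787 = 3.3855

3.39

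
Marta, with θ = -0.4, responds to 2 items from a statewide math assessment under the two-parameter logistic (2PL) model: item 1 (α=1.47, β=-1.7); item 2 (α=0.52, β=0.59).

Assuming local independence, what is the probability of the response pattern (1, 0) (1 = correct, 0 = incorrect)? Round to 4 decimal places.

0.5453

P(θ) = 1 / (1 + exp(−α(θ − β)))
P_1 = 1/(1+e^{-1.9110}) = 0.8711
P_2 = 1/(1+e^{0.5148}) = 0.3741
L = P_1 × (1−P_2) = 0.8711 × 0.6259 = 0.54527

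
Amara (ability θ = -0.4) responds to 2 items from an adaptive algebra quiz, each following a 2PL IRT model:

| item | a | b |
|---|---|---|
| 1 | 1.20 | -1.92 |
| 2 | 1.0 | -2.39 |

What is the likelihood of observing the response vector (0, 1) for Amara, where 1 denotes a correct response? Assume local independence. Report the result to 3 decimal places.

P(θ) = 1 / (1 + exp(−a(θ − b)))
P_1 = 1/(1+e^{-1.8240}) = 0.8610
P_2 = 1/(1+e^{-1.9900}) = 0.8797
L = (1−P_1) × P_2 = 0.1390 × 0.8797 = 0.12224

0.122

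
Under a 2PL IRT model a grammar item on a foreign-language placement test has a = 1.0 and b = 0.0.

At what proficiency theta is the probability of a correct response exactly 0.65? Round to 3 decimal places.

P(theta) = 1 / (1 + exp(−a(theta − b)))
logit = ln(0.6500/0.3500) = 0.6190
theta = b + logit/(a) = 0.0 + 0.6190/1.0000 = 0.6190

0.619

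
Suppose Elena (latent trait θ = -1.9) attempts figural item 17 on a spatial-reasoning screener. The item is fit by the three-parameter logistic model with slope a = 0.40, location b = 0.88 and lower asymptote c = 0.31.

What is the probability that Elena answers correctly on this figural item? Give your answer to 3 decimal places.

0.481

P(θ) = c + (1 − c) · 1 / (1 + exp(−a(θ − b)))
Exponent: 0.40 × (-1.9 − 0.88) = -1.1120
1/(1 + e^{1.1120}) = 0.2475
P = 0.31 + 0.69 × 0.2475 = 0.4808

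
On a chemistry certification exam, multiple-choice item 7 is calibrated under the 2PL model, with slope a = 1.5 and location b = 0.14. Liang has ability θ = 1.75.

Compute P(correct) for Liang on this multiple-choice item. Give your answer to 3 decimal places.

0.918

P(θ) = 1 / (1 + exp(−a(θ − b)))
Exponent: 1.5 × (1.75 − 0.14) = 2.4150
1/(1 + e^{-2.4150}) = 0.9180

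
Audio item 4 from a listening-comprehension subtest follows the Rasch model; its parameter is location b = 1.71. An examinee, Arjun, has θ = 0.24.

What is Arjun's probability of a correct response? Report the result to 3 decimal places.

0.187

P(θ) = 1 / (1 + exp(−(θ − b)))
Exponent: (0.24 − 1.71) = -1.4700
1/(1 + e^{1.4700}) = 0.1869
P = 0.1869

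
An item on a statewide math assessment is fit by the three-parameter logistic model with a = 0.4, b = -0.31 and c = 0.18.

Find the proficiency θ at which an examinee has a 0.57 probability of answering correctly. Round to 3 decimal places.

P(θ) = c + (1 − c) · 1 / (1 + exp(−a(θ − b)))
Remove guessing floor: (0.57 − 0.18)/(1 − 0.18) = 0.4756
logit = ln(0.4756/0.5244) = -0.0976
θ = b + logit/(a) = -0.31 + (-0.0976)/0.4000 = -0.5541

-0.554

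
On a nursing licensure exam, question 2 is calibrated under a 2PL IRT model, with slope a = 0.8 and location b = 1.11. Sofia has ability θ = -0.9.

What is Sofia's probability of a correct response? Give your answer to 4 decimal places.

P(θ) = 1 / (1 + exp(−a(θ − b)))
Exponent: 0.8 × (-0.9 − 1.11) = -1.6080
1/(1 + e^{1.6080}) = 0.1669

0.1669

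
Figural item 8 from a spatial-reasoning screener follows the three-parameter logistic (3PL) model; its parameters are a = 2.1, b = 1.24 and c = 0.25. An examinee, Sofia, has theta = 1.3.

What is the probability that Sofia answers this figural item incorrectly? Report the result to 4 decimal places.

P(theta) = c + (1 − c) · 1 / (1 + exp(−a(theta − b)))
Exponent: 2.1 × (1.3 − 1.24) = 0.1260
1/(1 + e^{-0.1260}) = 0.5315
P = 0.25 + 0.75 × 0.5315 = 0.6486
P(incorrect) = 1 − 0.6486 = 0.3514

0.3514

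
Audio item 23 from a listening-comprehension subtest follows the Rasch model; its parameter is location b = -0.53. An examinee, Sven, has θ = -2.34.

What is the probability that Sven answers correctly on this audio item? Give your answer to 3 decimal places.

0.141

P(θ) = 1 / (1 + exp(−(θ − b)))
Exponent: (-2.34 − (-0.53)) = -1.8100
1/(1 + e^{1.8100}) = 0.1406
P = 0.1406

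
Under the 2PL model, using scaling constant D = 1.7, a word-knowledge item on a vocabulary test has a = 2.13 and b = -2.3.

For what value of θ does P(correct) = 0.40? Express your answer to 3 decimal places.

P(θ) = 1 / (1 + exp(−D·a(θ − b)))
logit = ln(0.4000/0.6000) = -0.4055
θ = b + logit/(1.7·a) = -2.3 + (-0.4055)/3.6210 = -2.4120

-2.412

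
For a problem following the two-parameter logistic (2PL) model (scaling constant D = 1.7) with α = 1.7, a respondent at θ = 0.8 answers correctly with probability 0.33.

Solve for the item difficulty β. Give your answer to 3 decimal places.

1.045

P(θ) = 1 / (1 + exp(−D·α(θ − β)))
logit(0.33) = ln(0.33/0.67) = -0.7082
β = θ − logit/(1.7·α) = 0.8 − (-0.7082)/2.8900 = 1.0450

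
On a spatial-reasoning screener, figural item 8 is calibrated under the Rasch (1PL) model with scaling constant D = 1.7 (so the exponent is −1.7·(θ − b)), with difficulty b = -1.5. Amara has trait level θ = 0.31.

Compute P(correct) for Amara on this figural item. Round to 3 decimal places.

P(θ) = 1 / (1 + exp(−D·(θ − b)))
Exponent: 1.7 × (0.31 − (-1.5)) = 3.0770
1/(1 + e^{-3.0770}) = 0.9559
P = 0.9559

0.956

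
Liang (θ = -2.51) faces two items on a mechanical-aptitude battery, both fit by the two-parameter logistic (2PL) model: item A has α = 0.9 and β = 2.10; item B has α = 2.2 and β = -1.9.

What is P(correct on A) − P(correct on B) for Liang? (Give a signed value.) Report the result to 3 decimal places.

P(θ) = 1 / (1 + exp(−α(θ − β)))
P_A = 0.0155
P_B = 0.2072
P_A − P_B = -0.1916

-0.192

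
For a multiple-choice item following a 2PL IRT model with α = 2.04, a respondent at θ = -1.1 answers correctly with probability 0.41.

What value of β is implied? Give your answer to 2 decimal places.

P(θ) = 1 / (1 + exp(−α(θ − β)))
logit(0.41) = ln(0.41/0.59) = -0.3640
β = θ − logit/(α) = -1.1 − (-0.3640)/2.0400 = -0.9216

-0.92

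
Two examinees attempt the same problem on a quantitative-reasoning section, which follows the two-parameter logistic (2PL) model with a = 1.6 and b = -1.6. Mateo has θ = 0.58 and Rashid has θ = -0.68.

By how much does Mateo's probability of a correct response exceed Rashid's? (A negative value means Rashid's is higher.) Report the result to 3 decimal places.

P(θ) = 1 / (1 + exp(−a(θ − b)))
P(Mateo) = 0.9703  [exponent 3.4880]
P(Rashid) = 0.8134  [exponent 1.4720]
Difference = 0.9703 − 0.8134 = 0.1570

0.157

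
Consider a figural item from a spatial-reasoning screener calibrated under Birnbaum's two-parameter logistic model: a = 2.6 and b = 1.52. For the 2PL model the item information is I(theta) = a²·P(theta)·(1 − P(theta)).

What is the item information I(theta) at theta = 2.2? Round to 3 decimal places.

0.842

P = 1/(1+e^{-1.7680}) = 0.8542
P(1−P) = 0.8542 × 0.1458 = 0.1245
I = a² × P(1−P) = 2.6² × 0.1245 = 0.84186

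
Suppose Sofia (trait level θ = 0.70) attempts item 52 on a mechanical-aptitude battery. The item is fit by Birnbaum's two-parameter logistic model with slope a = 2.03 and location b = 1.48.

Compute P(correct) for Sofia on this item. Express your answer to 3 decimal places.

P(θ) = 1 / (1 + exp(−a(θ − b)))
Exponent: 2.03 × (0.70 − 1.48) = -1.5834
1/(1 + e^{1.5834}) = 0.1703

0.170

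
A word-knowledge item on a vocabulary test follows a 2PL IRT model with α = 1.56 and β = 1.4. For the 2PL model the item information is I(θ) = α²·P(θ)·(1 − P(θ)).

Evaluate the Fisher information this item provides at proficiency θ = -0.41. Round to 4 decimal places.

0.1288

P = 1/(1+e^{2.8236}) = 0.0561
P(1−P) = 0.0561 × 0.9439 = 0.0529
I = α² × P(1−P) = 1.56² × 0.0529 = 0.12878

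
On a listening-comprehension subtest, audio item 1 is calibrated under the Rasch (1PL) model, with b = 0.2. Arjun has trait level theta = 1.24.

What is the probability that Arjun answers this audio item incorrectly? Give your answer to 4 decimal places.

0.2611

P(theta) = 1 / (1 + exp(−(theta − b)))
Exponent: (1.24 − 0.2) = 1.0400
1/(1 + e^{-1.0400}) = 0.7389
P = 0.7389
P(incorrect) = 1 − 0.7389 = 0.2611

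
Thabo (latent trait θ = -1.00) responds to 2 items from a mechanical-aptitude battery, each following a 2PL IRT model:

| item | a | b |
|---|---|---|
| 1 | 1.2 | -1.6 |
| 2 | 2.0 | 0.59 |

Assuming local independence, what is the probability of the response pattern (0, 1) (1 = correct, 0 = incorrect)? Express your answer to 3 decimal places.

0.013

P(θ) = 1 / (1 + exp(−a(θ − b)))
P_1 = 1/(1+e^{-0.7200}) = 0.6726
P_2 = 1/(1+e^{3.1800}) = 0.0399
L = (1−P_1) × P_2 = 0.3274 × 0.0399 = 0.01307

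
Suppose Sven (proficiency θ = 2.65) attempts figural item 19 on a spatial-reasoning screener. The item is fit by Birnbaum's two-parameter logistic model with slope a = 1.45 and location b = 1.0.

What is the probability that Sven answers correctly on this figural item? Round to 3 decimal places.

0.916

P(θ) = 1 / (1 + exp(−a(θ − b)))
Exponent: 1.45 × (2.65 − 1.0) = 2.3925
1/(1 + e^{-2.3925}) = 0.9163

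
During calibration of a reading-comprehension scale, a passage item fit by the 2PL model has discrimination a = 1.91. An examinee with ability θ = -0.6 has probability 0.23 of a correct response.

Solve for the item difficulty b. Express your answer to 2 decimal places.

P(θ) = 1 / (1 + exp(−a(θ − b)))
logit(0.23) = ln(0.23/0.77) = -1.2083
b = θ − logit/(a) = -0.6 − (-1.2083)/1.9100 = 0.0326

0.03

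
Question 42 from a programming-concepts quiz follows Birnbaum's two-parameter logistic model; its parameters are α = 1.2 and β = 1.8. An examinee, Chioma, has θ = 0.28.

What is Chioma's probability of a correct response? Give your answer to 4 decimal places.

0.1390

P(θ) = 1 / (1 + exp(−α(θ − β)))
Exponent: 1.2 × (0.28 − 1.8) = -1.8240
1/(1 + e^{1.8240}) = 0.1390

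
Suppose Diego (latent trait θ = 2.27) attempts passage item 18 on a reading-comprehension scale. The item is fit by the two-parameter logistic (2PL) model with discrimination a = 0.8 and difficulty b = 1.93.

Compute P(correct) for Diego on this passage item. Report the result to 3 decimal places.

P(θ) = 1 / (1 + exp(−a(θ − b)))
Exponent: 0.8 × (2.27 − 1.93) = 0.2720
1/(1 + e^{-0.2720}) = 0.5676

0.568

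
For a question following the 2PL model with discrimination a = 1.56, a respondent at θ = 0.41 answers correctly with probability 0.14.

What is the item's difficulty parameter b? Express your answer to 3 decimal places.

1.574

P(θ) = 1 / (1 + exp(−a(θ − b)))
logit(0.14) = ln(0.14/0.86) = -1.8153
b = θ − logit/(a) = 0.41 − (-1.8153)/1.5600 = 1.5736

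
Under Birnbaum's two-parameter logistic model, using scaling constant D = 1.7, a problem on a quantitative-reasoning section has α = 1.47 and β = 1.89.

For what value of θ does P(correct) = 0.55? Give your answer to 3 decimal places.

P(θ) = 1 / (1 + exp(−D·α(θ − β)))
logit = ln(0.5500/0.4500) = 0.2007
θ = β + logit/(1.7·α) = 1.89 + 0.2007/2.4990 = 1.9703

1.970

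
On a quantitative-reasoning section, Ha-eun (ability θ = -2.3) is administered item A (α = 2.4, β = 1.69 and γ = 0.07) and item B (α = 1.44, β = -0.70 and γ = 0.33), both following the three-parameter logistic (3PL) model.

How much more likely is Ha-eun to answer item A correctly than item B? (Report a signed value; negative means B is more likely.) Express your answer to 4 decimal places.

-0.3208

P(θ) = γ + (1 − γ) · 1 / (1 + exp(−α(θ − β)))
P_A = 0.0701
P_B = 0.3908
P_A − P_B = -0.3208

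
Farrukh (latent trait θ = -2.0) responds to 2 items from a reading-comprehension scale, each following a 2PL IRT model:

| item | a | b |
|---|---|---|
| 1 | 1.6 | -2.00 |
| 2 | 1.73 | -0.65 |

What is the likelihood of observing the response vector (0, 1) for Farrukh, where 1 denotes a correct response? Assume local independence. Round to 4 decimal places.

P(θ) = 1 / (1 + exp(−a(θ − b)))
P_1 = 1/(1+e^{0.0000}) = 0.5000
P_2 = 1/(1+e^{2.3355}) = 0.0882
L = (1−P_1) × P_2 = 0.5000 × 0.0882 = 0.04411

0.0441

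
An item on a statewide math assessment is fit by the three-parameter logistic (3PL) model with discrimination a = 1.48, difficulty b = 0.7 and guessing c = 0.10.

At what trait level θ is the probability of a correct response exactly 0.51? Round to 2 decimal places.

0.58

P(θ) = c + (1 − c) · 1 / (1 + exp(−a(θ − b)))
Remove guessing floor: (0.51 − 0.10)/(1 − 0.10) = 0.4556
logit = ln(0.4556/0.5444) = -0.1782
θ = b + logit/(a) = 0.7 + (-0.1782)/1.4800 = 0.5796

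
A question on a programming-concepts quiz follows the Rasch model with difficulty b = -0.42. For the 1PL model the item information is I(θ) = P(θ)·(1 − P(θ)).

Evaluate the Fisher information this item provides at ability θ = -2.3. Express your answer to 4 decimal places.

0.1149

P = 1/(1+e^{1.8800}) = 0.1324
P(1−P) = 0.1324 × 0.8676 = 0.1149
I = P(1−P) = 0.11486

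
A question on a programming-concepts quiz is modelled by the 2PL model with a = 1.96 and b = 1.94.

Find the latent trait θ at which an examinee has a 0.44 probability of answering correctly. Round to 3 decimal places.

P(θ) = 1 / (1 + exp(−a(θ − b)))
logit = ln(0.4400/0.5600) = -0.2412
θ = b + logit/(a) = 1.94 + (-0.2412)/1.9600 = 1.8170

1.817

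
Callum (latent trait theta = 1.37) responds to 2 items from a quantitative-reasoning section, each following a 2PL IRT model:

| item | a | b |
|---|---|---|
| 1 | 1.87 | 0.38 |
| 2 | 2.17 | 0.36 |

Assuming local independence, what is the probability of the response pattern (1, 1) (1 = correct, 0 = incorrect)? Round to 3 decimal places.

P(theta) = 1 / (1 + exp(−a(theta − b)))
P_1 = 1/(1+e^{-1.8513}) = 0.8643
P_2 = 1/(1+e^{-2.1917}) = 0.8995
L = P_1 × P_2 = 0.8643 × 0.8995 = 0.77742

0.777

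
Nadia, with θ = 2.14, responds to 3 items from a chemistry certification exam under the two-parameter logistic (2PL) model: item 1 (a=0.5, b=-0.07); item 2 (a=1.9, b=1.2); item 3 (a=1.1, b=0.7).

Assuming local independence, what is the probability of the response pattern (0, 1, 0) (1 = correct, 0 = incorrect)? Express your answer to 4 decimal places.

0.0363

P(θ) = 1 / (1 + exp(−a(θ − b)))
P_1 = 1/(1+e^{-1.1050}) = 0.7512
P_2 = 1/(1+e^{-1.7860}) = 0.8564
P_3 = 1/(1+e^{-1.5840}) = 0.8298
L = (1−P_1) × P_2 × (1−P_3) = 0.2488 × 0.8564 × 0.1702 = 0.03627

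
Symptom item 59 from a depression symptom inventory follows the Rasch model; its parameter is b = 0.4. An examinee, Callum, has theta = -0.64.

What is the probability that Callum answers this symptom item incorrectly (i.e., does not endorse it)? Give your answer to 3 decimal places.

P(theta) = 1 / (1 + exp(−(theta − b)))
Exponent: (-0.64 − 0.4) = -1.0400
1/(1 + e^{1.0400}) = 0.2611
P = 0.2611
P(incorrect) = 1 − 0.2611 = 0.7389

0.739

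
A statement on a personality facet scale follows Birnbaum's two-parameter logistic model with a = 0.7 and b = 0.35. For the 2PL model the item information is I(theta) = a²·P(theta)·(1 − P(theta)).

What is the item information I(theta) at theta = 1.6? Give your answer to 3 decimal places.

0.102

P = 1/(1+e^{-0.8750}) = 0.7058
P(1−P) = 0.7058 × 0.2942 = 0.2077
I = a² × P(1−P) = 0.7² × 0.2077 = 0.10175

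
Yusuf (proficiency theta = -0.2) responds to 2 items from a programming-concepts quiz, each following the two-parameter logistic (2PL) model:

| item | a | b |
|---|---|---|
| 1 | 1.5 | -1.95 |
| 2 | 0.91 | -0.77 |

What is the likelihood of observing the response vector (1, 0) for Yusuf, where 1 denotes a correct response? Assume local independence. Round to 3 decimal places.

0.348

P(theta) = 1 / (1 + exp(−a(theta − b)))
P_1 = 1/(1+e^{-2.6250}) = 0.9325
P_2 = 1/(1+e^{-0.5187}) = 0.6268
L = P_1 × (1−P_2) = 0.9325 × 0.3732 = 0.34795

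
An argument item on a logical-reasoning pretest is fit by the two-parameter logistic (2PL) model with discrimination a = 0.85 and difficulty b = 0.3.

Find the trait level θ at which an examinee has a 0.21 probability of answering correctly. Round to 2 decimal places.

-1.26

P(θ) = 1 / (1 + exp(−a(θ − b)))
logit = ln(0.2100/0.7900) = -1.3249
θ = b + logit/(a) = 0.3 + (-1.3249)/0.8500 = -1.2587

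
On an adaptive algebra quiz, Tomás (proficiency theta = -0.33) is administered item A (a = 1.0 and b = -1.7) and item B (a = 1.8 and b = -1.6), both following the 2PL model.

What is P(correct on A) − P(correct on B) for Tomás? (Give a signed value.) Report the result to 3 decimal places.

-0.110

P(theta) = 1 / (1 + exp(−a(theta − b)))
P_A = 0.7974
P_B = 0.9077
P_A − P_B = -0.1103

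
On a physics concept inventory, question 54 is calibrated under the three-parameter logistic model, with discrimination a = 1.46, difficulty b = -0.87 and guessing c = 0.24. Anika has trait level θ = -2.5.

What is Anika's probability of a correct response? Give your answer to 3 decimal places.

0.304

P(θ) = c + (1 − c) · 1 / (1 + exp(−a(θ − b)))
Exponent: 1.46 × (-2.5 − (-0.87)) = -2.3798
1/(1 + e^{2.3798}) = 0.0847
P = 0.24 + 0.76 × 0.0847 = 0.3044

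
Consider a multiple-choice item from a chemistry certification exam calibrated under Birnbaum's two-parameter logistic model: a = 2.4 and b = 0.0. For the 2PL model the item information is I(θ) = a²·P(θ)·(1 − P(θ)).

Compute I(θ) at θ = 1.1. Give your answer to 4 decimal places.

0.3581

P = 1/(1+e^{-2.6400}) = 0.9334
P(1−P) = 0.9334 × 0.0666 = 0.0622
I = a² × P(1−P) = 2.4² × 0.0622 = 0.35811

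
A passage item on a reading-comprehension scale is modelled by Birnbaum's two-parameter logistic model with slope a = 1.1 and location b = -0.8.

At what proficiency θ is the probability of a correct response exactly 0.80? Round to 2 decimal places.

P(θ) = 1 / (1 + exp(−a(θ − b)))
logit = ln(0.8000/0.2000) = 1.3863
θ = b + logit/(a) = -0.8 + 1.3863/1.1000 = 0.4603

0.46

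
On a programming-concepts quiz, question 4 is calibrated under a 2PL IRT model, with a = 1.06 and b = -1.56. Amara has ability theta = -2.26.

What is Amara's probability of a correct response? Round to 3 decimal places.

0.323

P(theta) = 1 / (1 + exp(−a(theta − b)))
Exponent: 1.06 × (-2.26 − (-1.56)) = -0.7420
1/(1 + e^{0.7420}) = 0.3226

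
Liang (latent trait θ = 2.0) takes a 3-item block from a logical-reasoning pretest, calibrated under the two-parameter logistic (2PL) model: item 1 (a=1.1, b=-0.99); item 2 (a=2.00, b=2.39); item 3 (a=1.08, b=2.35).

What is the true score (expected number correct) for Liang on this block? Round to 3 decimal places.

1.685

P(θ) = 1 / (1 + exp(−a(θ − b)))
P_1 = 1/(1+e^{-3.2890}) = 0.9640
P_2 = 1/(1+e^{0.7800}) = 0.3143
P_3 = 1/(1+e^{0.3780}) = 0.4066
E[score] = 0.9640 + 0.3143 + 0.4066 = 1.6850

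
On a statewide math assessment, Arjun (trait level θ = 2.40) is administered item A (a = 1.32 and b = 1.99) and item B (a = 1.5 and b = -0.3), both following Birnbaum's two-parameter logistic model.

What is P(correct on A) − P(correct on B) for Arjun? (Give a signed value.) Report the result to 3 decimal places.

-0.351

P(θ) = 1 / (1 + exp(−a(θ − b)))
P_A = 0.6321
P_B = 0.9829
P_A − P_B = -0.3508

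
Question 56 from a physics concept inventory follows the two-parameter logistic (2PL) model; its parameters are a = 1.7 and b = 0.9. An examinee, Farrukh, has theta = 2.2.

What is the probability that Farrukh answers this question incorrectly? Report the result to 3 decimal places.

P(theta) = 1 / (1 + exp(−a(theta − b)))
Exponent: 1.7 × (2.2 − 0.9) = 2.2100
1/(1 + e^{-2.2100}) = 0.9011
P(incorrect) = 1 − 0.9011 = 0.0989

0.099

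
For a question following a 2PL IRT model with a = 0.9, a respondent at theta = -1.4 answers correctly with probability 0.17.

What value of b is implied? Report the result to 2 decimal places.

0.36

P(theta) = 1 / (1 + exp(−a(theta − b)))
logit(0.17) = ln(0.17/0.83) = -1.5856
b = theta − logit/(a) = -1.4 − (-1.5856)/0.9000 = 0.3618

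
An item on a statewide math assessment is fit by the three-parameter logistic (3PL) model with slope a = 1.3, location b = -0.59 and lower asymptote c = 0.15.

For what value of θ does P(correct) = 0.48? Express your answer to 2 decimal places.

P(θ) = c + (1 − c) · 1 / (1 + exp(−a(θ − b)))
Remove guessing floor: (0.48 − 0.15)/(1 − 0.15) = 0.3882
logit = ln(0.3882/0.6118) = -0.4547
θ = b + logit/(a) = -0.59 + (-0.4547)/1.3000 = -0.9398

-0.94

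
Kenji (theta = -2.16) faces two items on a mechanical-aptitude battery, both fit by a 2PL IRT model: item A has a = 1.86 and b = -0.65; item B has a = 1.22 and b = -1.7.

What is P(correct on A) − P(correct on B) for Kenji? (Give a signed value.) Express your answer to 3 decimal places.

-0.306

P(theta) = 1 / (1 + exp(−a(theta − b)))
P_A = 0.0569
P_B = 0.3633
P_A − P_B = -0.3064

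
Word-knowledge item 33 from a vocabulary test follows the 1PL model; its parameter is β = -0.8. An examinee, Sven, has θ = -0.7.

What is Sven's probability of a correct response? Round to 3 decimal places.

0.525

P(θ) = 1 / (1 + exp(−(θ − β)))
Exponent: (-0.7 − (-0.8)) = 0.1000
1/(1 + e^{-0.1000}) = 0.5250
P = 0.5250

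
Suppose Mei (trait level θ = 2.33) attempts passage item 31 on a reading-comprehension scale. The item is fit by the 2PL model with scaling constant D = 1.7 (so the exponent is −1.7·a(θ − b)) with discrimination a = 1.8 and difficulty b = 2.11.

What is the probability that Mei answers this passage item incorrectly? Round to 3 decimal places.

P(θ) = 1 / (1 + exp(−D·a(θ − b)))
Exponent: 1.7 × 1.8 × (2.33 − 2.11) = 0.6732
1/(1 + e^{-0.6732}) = 0.6622
P = 0.6622
P(incorrect) = 1 − 0.6622 = 0.3378

0.338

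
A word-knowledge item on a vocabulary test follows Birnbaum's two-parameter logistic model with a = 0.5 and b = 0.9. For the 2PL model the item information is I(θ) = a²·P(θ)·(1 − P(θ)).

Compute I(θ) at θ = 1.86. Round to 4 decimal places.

P = 1/(1+e^{-0.4800}) = 0.6177
P(1−P) = 0.6177 × 0.3823 = 0.2361
I = a² × P(1−P) = 0.5² × 0.2361 = 0.05903

0.0590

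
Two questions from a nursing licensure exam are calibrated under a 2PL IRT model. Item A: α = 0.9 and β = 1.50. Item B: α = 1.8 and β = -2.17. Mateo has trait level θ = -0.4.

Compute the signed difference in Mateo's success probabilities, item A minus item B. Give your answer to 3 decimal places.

-0.807

P(θ) = 1 / (1 + exp(−α(θ − β)))
P_A = 0.1532
P_B = 0.9603
P_A − P_B = -0.8071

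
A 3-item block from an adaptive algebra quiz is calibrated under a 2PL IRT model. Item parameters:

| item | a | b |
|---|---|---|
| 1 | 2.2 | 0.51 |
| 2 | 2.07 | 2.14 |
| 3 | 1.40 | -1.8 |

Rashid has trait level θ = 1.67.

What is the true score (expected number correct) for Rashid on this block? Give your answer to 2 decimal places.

P(θ) = 1 / (1 + exp(−a(θ − b)))
P_1 = 1/(1+e^{-2.5520}) = 0.9277
P_2 = 1/(1+e^{0.9729}) = 0.2743
P_3 = 1/(1+e^{-4.8580}) = 0.9923
E[score] = 0.9277 + 0.2743 + 0.9923 = 2.1943

2.19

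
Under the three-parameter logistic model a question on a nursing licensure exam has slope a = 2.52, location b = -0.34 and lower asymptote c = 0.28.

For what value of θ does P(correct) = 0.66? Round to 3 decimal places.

-0.296

P(θ) = c + (1 − c) · 1 / (1 + exp(−a(θ − b)))
Remove guessing floor: (0.66 − 0.28)/(1 − 0.28) = 0.5278
logit = ln(0.5278/0.4722) = 0.1112
θ = b + logit/(a) = -0.34 + 0.1112/2.5200 = -0.2959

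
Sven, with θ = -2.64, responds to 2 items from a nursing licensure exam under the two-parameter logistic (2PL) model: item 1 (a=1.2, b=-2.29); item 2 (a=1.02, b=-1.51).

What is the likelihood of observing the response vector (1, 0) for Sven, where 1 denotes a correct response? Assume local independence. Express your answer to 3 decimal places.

P(θ) = 1 / (1 + exp(−a(θ − b)))
P_1 = 1/(1+e^{0.4200}) = 0.3965
P_2 = 1/(1+e^{1.1526}) = 0.2400
L = P_1 × (1−P_2) = 0.3965 × 0.7600 = 0.30135

0.301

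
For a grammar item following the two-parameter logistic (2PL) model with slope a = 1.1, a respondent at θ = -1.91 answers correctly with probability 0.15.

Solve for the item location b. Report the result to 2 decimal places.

-0.33

P(θ) = 1 / (1 + exp(−a(θ − b)))
logit(0.15) = ln(0.15/0.85) = -1.7346
b = θ − logit/(a) = -1.91 − (-1.7346)/1.1000 = -0.3331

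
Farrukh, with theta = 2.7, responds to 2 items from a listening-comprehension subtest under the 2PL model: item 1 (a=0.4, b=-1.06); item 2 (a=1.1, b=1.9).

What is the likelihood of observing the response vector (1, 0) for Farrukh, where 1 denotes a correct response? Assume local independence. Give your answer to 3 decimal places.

0.240

P(theta) = 1 / (1 + exp(−a(theta − b)))
P_1 = 1/(1+e^{-1.5040}) = 0.8182
P_2 = 1/(1+e^{-0.8800}) = 0.7068
L = P_1 × (1−P_2) = 0.8182 × 0.2932 = 0.23987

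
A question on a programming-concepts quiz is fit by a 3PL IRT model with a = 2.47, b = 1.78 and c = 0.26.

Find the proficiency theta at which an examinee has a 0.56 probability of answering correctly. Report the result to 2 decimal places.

P(theta) = c + (1 − c) · 1 / (1 + exp(−a(theta − b)))
Remove guessing floor: (0.56 − 0.26)/(1 − 0.26) = 0.4054
logit = ln(0.4054/0.5946) = -0.3830
theta = b + logit/(a) = 1.78 + (-0.3830)/2.4700 = 1.6249

1.62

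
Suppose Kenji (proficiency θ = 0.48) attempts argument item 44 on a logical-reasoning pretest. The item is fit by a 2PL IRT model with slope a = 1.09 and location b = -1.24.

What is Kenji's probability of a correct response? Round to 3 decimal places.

P(θ) = 1 / (1 + exp(−a(θ − b)))
Exponent: 1.09 × (0.48 − (-1.24)) = 1.8748
1/(1 + e^{-1.8748}) = 0.8670

0.867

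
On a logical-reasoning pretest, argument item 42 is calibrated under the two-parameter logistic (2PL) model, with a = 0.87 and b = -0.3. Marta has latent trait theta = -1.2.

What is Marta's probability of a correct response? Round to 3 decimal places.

P(theta) = 1 / (1 + exp(−a(theta − b)))
Exponent: 0.87 × (-1.2 − (-0.3)) = -0.7830
1/(1 + e^{0.7830}) = 0.3137

0.314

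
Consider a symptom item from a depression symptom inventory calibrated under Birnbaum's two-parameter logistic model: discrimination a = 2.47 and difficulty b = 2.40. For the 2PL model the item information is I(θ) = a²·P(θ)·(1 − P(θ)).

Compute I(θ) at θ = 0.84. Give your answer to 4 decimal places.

0.1241

P = 1/(1+e^{3.8532}) = 0.0208
P(1−P) = 0.0208 × 0.9792 = 0.0203
I = a² × P(1−P) = 2.47² × 0.0203 = 0.12409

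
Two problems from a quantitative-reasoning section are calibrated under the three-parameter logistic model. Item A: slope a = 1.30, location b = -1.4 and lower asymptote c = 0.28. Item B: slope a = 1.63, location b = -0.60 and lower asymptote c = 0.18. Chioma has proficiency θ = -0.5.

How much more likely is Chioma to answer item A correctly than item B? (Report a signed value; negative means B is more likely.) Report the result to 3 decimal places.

P(θ) = c + (1 − c) · 1 / (1 + exp(−a(θ − b)))
P_A = 0.8295
P_B = 0.6233
P_A − P_B = 0.2061

0.206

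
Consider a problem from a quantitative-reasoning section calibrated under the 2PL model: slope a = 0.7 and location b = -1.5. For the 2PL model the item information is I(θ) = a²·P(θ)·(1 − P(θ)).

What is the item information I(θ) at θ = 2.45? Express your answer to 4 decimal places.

P = 1/(1+e^{-2.7650}) = 0.9408
P(1−P) = 0.9408 × 0.0592 = 0.0557
I = a² × P(1−P) = 0.7² × 0.0557 = 0.02731

0.0273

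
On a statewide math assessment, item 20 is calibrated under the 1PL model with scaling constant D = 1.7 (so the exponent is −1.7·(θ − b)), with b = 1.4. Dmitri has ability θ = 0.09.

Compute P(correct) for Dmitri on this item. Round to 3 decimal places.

0.097

P(θ) = 1 / (1 + exp(−D·(θ − b)))
Exponent: 1.7 × (0.09 − 1.4) = -2.2270
1/(1 + e^{2.2270}) = 0.0974
P = 0.0974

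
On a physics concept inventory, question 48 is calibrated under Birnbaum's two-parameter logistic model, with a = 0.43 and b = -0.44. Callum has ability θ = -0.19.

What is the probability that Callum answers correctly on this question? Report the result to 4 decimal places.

P(θ) = 1 / (1 + exp(−a(θ − b)))
Exponent: 0.43 × (-0.19 − (-0.44)) = 0.1075
1/(1 + e^{-0.1075}) = 0.5268

0.5268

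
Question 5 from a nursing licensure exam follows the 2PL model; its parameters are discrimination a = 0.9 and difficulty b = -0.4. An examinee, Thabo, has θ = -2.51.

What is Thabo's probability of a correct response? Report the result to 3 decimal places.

0.130

P(θ) = 1 / (1 + exp(−a(θ − b)))
Exponent: 0.9 × (-2.51 − (-0.4)) = -1.8990
1/(1 + e^{1.8990}) = 0.1302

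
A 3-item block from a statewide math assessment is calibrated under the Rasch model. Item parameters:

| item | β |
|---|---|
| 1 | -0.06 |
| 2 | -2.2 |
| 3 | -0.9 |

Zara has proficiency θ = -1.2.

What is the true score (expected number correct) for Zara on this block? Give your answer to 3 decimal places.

1.399

P(θ) = 1 / (1 + exp(−(θ − β)))
P_1 = 1/(1+e^{1.1400}) = 0.2423
P_2 = 1/(1+e^{-1.0000}) = 0.7311
P_3 = 1/(1+e^{0.3000}) = 0.4256
E[score] = 0.2423 + 0.7311 + 0.4256 = 1.3989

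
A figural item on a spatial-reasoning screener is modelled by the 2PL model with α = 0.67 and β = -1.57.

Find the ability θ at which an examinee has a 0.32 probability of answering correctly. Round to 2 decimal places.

P(θ) = 1 / (1 + exp(−α(θ − β)))
logit = ln(0.3200/0.6800) = -0.7538
θ = β + logit/(α) = -1.57 + (-0.7538)/0.6700 = -2.6950

-2.70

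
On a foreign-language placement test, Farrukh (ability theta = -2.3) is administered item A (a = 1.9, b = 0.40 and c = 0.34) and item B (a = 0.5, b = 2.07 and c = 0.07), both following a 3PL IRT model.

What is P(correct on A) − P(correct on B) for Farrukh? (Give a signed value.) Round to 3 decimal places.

0.180

P(theta) = c + (1 − c) · 1 / (1 + exp(−a(theta − b)))
P_A = 0.3439
P_B = 0.1640
P_A − P_B = 0.1799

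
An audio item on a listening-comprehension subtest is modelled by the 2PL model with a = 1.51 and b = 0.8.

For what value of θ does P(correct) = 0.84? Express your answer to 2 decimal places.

1.90

P(θ) = 1 / (1 + exp(−a(θ − b)))
logit = ln(0.8400/0.1600) = 1.6582
θ = b + logit/(a) = 0.8 + 1.6582/1.5100 = 1.8982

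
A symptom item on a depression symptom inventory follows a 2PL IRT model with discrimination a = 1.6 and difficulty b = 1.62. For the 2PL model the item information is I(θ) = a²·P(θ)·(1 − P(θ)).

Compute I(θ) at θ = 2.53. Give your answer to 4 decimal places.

0.3925

P = 1/(1+e^{-1.4560}) = 0.8109
P(1−P) = 0.8109 × 0.1891 = 0.1533
I = a² × P(1−P) = 1.6² × 0.1533 = 0.39252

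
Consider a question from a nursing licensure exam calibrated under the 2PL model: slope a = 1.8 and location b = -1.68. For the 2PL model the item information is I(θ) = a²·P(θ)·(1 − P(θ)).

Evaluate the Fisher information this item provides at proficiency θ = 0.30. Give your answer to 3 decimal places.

0.087

P = 1/(1+e^{-3.5640}) = 0.9725
P(1−P) = 0.9725 × 0.0275 = 0.0268
I = a² × P(1−P) = 1.8² × 0.0268 = 0.08679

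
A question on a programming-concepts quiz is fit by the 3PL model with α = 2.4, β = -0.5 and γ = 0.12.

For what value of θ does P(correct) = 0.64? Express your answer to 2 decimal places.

P(θ) = γ + (1 − γ) · 1 / (1 + exp(−α(θ − β)))
Remove guessing floor: (0.64 − 0.12)/(1 − 0.12) = 0.5909
logit = ln(0.5909/0.4091) = 0.3677
θ = β + logit/(α) = -0.5 + 0.3677/2.4000 = -0.3468

-0.35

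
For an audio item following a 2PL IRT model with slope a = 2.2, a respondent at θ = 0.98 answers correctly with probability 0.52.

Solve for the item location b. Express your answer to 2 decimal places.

0.94

P(θ) = 1 / (1 + exp(−a(θ − b)))
logit(0.52) = ln(0.52/0.48) = 0.0800
b = θ − logit/(a) = 0.98 − 0.0800/2.2000 = 0.9436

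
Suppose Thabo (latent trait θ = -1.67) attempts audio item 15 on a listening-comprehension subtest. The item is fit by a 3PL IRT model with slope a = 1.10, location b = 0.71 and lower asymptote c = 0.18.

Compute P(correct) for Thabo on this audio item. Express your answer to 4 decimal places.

P(θ) = c + (1 − c) · 1 / (1 + exp(−a(θ − b)))
Exponent: 1.10 × (-1.67 − 0.71) = -2.6180
1/(1 + e^{2.6180}) = 0.0680
P = 0.18 + 0.82 × 0.0680 = 0.2358

0.2358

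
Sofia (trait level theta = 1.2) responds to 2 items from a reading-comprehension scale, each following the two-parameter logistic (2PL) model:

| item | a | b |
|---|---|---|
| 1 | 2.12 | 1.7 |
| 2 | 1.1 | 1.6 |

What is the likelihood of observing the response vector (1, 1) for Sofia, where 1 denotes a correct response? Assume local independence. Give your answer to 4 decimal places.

P(theta) = 1 / (1 + exp(−a(theta − b)))
P_1 = 1/(1+e^{1.0600}) = 0.2573
P_2 = 1/(1+e^{0.4400}) = 0.3917
L = P_1 × P_2 = 0.2573 × 0.3917 = 0.10080

0.1008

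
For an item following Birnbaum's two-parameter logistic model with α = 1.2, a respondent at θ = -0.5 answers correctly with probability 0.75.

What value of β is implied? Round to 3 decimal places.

-1.416

P(θ) = 1 / (1 + exp(−α(θ − β)))
logit(0.75) = ln(0.75/0.25) = 1.0986
β = θ − logit/(α) = -0.5 − 1.0986/1.2000 = -1.4155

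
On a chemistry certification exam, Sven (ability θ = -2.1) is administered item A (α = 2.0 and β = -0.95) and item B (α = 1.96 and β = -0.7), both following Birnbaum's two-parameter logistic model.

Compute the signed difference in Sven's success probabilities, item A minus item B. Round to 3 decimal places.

P(θ) = 1 / (1 + exp(−α(θ − β)))
P_A = 0.0911
P_B = 0.0604
P_A − P_B = 0.0307

0.031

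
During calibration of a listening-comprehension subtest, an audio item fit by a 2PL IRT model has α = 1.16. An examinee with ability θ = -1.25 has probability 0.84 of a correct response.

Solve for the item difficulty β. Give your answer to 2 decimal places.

P(θ) = 1 / (1 + exp(−α(θ − β)))
logit(0.84) = ln(0.84/0.16) = 1.6582
β = θ − logit/(α) = -1.25 − 1.6582/1.1600 = -2.6795

-2.68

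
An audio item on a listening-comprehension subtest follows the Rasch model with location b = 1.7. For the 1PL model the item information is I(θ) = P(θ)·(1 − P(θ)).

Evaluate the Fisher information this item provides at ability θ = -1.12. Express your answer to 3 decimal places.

0.053

P = 1/(1+e^{2.8200}) = 0.0563
P(1−P) = 0.0563 × 0.9437 = 0.0531
I = P(1−P) = 0.05309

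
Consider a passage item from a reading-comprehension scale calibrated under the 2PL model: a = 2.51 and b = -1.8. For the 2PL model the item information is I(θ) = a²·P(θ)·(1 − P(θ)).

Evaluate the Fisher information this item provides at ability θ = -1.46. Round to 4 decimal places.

P = 1/(1+e^{-0.8534}) = 0.7013
P(1−P) = 0.7013 × 0.2987 = 0.2095
I = a² × P(1−P) = 2.51² × 0.2095 = 1.31979

1.3198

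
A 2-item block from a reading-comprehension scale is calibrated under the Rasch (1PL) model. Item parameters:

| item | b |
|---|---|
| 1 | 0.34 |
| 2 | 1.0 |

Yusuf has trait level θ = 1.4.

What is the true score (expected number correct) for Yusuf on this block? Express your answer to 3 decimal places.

P(θ) = 1 / (1 + exp(−(θ − b)))
P_1 = 1/(1+e^{-1.0600}) = 0.7427
P_2 = 1/(1+e^{-0.4000}) = 0.5987
E[score] = 0.7427 + 0.5987 = 1.3414

1.341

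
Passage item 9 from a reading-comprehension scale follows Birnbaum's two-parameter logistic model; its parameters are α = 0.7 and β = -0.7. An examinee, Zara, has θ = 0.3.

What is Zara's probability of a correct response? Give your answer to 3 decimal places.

P(θ) = 1 / (1 + exp(−α(θ − β)))
Exponent: 0.7 × (0.3 − (-0.7)) = 0.7000
1/(1 + e^{-0.7000}) = 0.6682

0.668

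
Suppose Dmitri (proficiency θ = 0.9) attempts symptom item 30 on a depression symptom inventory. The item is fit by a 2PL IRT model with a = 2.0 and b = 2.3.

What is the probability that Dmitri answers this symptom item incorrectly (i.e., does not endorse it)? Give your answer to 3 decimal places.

P(θ) = 1 / (1 + exp(−a(θ − b)))
Exponent: 2.0 × (0.9 − 2.3) = -2.8000
1/(1 + e^{2.8000}) = 0.0573
P(incorrect) = 1 − 0.0573 = 0.9427

0.943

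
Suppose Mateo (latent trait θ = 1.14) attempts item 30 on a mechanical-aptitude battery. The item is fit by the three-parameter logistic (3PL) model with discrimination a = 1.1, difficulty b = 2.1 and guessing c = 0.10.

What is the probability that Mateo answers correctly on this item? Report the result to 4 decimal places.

0.3323

P(θ) = c + (1 − c) · 1 / (1 + exp(−a(θ − b)))
Exponent: 1.1 × (1.14 − 2.1) = -1.0560
1/(1 + e^{1.0560}) = 0.2581
P = 0.10 + 0.90 × 0.2581 = 0.3323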